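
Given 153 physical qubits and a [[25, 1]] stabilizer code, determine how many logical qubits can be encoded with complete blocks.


Each code block uses 25 physical qubits for 1 logical qubit(s).
Number of complete blocks = floor(153 / 25) = 6
Logical qubits = 6 * 1
= 6

6


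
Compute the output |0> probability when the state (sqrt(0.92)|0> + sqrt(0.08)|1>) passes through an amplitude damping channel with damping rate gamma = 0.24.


For amplitude damping with parameter gamma on state sqrt(a)|0> + sqrt(b)|1>:
alpha^2 = 0.92, beta^2 = 0.08
P(|0>) = alpha^2 + gamma * beta^2
= 0.92 + 0.24 * 0.08
= 0.92 + 0.0192
= 0.9392

0.9392


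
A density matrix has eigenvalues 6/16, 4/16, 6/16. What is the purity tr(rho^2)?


tr(rho^2) = sum of eigenvalues squared
= (6/16)^2 + (4/16)^2 + (6/16)^2
= (36 + 16 + 36) / 256
= 88/256
= 0.3438

0.3438


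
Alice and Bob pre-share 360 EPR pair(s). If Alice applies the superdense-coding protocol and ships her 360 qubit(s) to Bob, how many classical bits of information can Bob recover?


Superdense coding allows 2 classical bits per shared entangled pair.
360 pair(s) -> 2 * 360 = 720 classical bits

720


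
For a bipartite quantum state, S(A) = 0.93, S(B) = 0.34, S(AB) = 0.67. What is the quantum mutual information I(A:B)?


I(A:B) = S(A) + S(B) - S(AB)
= 0.93 + 0.34 - 0.67
= 0.6000

0.6000


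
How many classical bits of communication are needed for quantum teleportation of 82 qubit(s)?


Quantum teleportation requires 2 classical bits per qubit teleported.
82 qubit(s) -> 2 * 82 = 164 classical bits

164


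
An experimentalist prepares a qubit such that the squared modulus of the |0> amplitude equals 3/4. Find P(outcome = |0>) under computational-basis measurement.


|alpha|^2 = 3/4 = 0.7500
|beta|^2 = 1 - 3/4 = 1/4 = 0.2500
P(|0>) = |alpha|^2 = 0.7500

0.7500


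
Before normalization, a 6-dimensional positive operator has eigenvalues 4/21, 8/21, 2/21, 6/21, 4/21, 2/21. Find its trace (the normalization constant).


tr(M) = sum of eigenvalues
= 4/21 + 8/21 + 2/21 + 6/21 + 4/21 + 2/21
= 26/21
= 1.2381

1.2381


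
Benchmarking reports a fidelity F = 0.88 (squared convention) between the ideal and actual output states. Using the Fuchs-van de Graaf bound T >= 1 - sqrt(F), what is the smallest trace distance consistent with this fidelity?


Fuchs-van de Graaf (squared-fidelity convention): 1 - sqrt(F) <= T <= sqrt(1 - F).
Lower bound: T >= 1 - sqrt(F)
sqrt(F) = sqrt(0.88) = 0.9381
T >= 1 - 0.9381
T >= 0.0619

0.0619


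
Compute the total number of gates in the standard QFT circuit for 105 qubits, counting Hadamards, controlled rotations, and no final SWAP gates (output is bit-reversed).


Hadamard gates: 105
Controlled rotations: n*(n-1)/2 = 105*104/2 = 5460
SWAP gates: 0 (omitted)
Total = 105 + 5460
= 5565

5565


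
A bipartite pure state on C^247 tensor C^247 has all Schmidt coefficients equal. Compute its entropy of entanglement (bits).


For a maximally entangled state in d x d:
S = log2(d) = log2(247)
= 7.9484

7.9484


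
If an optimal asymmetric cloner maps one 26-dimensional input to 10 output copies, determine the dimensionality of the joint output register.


Output space = H^(tensor 10) where dim(H) = 26
dim = 26^10
= 676 (after 2 factors)
= 17576 (after 3 factors)
= 456976 (after 4 factors)
= 11881376 (after 5 factors)
= 308915776 (after 6 factors)
= 8031810176 (after 7 factors)
= 208827064576 (after 8 factors)
= 5429503678976 (after 9 factors)
= 141167095653376 (after 10 factors)
= 141167095653376

141167095653376


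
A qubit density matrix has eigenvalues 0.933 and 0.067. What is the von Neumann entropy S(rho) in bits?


S = -p*log2(p) - (1-p)*log2(1-p)
p = 0.9330, 1-p = 0.0670
= -0.9330 * log2(0.9330) - 0.0670 * log2(0.0670)
= -(-0.0933) - (-0.2613)
= 0.3546

0.3546


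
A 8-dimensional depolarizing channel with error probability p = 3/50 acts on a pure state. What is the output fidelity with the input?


F = (1-p) + p/d
= (1 - 0.0600) + 0.0600/8
= 0.9400 + 0.0075
= 0.9475

0.9475


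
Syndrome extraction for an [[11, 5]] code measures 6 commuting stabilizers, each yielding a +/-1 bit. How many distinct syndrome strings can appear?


Each stabilizer generator gives a binary (+1 or -1) measurement outcome.
With 6 independent generators:
Total syndromes = 2^6
= 64

64


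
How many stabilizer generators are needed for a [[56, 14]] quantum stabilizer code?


For an [[n,k]] stabilizer code:
Number of stabilizer generators = n - k
= 56 - 14
= 42

42


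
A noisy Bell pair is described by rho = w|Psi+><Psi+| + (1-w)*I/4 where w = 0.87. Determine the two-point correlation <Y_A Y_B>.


|Psi+> = (|01> + |10>)/sqrt(2)
For the pure Bell state, <Y_A Y_B> = +1 (Bell-state Pauli correlator).
The maximally-mixed part I/4 has tr(I/4 * P tensor P) = 0 for any traceless Pauli P.
So <Y_A Y_B>_rho = w * (+1) + (1 - w) * 0
= 0.87 * (+1)
= 0.8700

0.8700


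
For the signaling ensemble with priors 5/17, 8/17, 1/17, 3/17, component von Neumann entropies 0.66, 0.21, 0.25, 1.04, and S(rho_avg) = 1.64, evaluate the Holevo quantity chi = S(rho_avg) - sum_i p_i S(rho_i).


chi = S(rho) - sum_i p_i * S(rho_i)
Weighted entropy = 5/17 * 0.66 + 8/17 * 0.21 + 1/17 * 0.25 + 3/17 * 1.04
= 0.4912
chi = 1.64 - 0.4912
= 1.1488

1.1488


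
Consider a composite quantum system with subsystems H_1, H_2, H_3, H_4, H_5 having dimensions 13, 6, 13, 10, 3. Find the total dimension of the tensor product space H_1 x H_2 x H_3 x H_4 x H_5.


dim(H_1 x H_2 x H_3 x H_4 x H_5) = 13 * 6 * 13 * 10 * 3
= 78 * 13 * 10 * 3
= 1014 * 10 * 3
= 10140 * 3
= 30420

30420


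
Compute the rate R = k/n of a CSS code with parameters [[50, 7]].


Code rate R = k/n
= 7/50
= 0.1400

0.1400


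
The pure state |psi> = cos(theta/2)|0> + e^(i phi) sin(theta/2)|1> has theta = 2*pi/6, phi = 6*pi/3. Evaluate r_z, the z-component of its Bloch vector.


theta = 1.0472, phi = 6.2832
r_z = cos(theta) = 0.5000

0.5000


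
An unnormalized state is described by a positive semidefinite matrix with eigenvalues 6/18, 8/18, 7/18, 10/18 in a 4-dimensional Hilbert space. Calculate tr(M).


tr(M) = sum of eigenvalues
= 6/18 + 8/18 + 7/18 + 10/18
= 31/18
= 1.7222

1.7222


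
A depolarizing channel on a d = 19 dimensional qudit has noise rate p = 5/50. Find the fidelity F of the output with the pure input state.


F = (1-p) + p/d
= (1 - 0.1000) + 0.1000/19
= 0.9000 + 0.0053
= 0.9053

0.9053


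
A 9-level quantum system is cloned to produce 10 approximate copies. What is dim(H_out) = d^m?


Output space = H^(tensor 10) where dim(H) = 9
dim = 9^10
= 81 (after 2 factors)
= 729 (after 3 factors)
= 6561 (after 4 factors)
= 59049 (after 5 factors)
= 531441 (after 6 factors)
= 4782969 (after 7 factors)
= 43046721 (after 8 factors)
= 387420489 (after 9 factors)
= 3486784401 (after 10 factors)
= 3486784401

3486784401


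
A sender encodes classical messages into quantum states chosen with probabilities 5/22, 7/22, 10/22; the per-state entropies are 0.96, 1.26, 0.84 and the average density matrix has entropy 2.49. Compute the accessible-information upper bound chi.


chi = S(rho) - sum_i p_i * S(rho_i)
Weighted entropy = 5/22 * 0.96 + 7/22 * 1.26 + 10/22 * 0.84
= 1.0009
chi = 2.49 - 1.0009
= 1.4891

1.4891


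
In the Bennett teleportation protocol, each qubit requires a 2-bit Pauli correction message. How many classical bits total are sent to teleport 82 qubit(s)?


Quantum teleportation requires 2 classical bits per qubit teleported.
82 qubit(s) -> 2 * 82 = 164 classical bits

164


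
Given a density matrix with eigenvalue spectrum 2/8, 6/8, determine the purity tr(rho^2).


tr(rho^2) = sum of eigenvalues squared
= (2/8)^2 + (6/8)^2
= (4 + 36) / 64
= 40/64
= 0.6250

0.6250


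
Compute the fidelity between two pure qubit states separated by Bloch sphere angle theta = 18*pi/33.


For states separated by angle theta on Bloch sphere:
F = cos^2(theta/2)
theta = 18*pi/33 = 1.7136
theta/2 = 0.8568
cos(theta/2) = 0.6549
F = 0.4288

0.4288


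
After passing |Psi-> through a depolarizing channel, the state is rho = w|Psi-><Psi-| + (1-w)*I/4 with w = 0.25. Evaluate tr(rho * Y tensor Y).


|Psi-> = (|01> - |10>)/sqrt(2)
For the pure Bell state, <Y_A Y_B> = -1 (Bell-state Pauli correlator).
The maximally-mixed part I/4 has tr(I/4 * P tensor P) = 0 for any traceless Pauli P.
So <Y_A Y_B>_rho = w * (-1) + (1 - w) * 0
= 0.25 * (-1)
= -0.2500

-0.2500


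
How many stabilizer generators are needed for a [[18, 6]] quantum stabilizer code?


For an [[n,k]] stabilizer code:
Number of stabilizer generators = n - k
= 18 - 6
= 12

12


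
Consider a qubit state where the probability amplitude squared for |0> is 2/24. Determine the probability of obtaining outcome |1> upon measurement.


|alpha|^2 = 2/24 = 0.0833
|beta|^2 = 1 - 2/24 = 22/24 = 0.9167
P(|1>) = |beta|^2 = 0.9167

0.9167


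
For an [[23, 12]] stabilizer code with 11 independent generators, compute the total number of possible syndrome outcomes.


Each stabilizer generator gives a binary (+1 or -1) measurement outcome.
With 11 independent generators:
Total syndromes = 2^11
= 2048

2048


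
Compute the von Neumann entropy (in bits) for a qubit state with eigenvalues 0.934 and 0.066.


S = -p*log2(p) - (1-p)*log2(1-p)
p = 0.9340, 1-p = 0.0660
= -0.9340 * log2(0.9340) - 0.0660 * log2(0.0660)
= -(-0.0920) - (-0.2588)
= 0.3508

0.3508


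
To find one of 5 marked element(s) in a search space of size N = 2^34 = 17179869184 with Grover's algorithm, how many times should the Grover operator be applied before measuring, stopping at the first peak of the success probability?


After j Grover iterations the success probability is P(j) = sin^2((2j+1)*theta), where sin(theta) = sqrt(k/N).
N = 2^34 = 17179869184, k = 5
sin(theta) = sqrt(k/N) = 1.70598448e-05
theta = arcsin(sqrt(k/N)) = 1.70598448e-05 rad
P(j) reaches its first maximum when (2j+1)*theta is as close as possible to pi/2, i.e. j = round(pi/(4*theta) - 1/2).
pi/(4*theta) - 1/2 = 46037.3258
(For comparison, the common estimate pi/4 * sqrt(N/k) = 46037.8258; the exact maximiser is used here.)
Optimal iterations = 46037

46037


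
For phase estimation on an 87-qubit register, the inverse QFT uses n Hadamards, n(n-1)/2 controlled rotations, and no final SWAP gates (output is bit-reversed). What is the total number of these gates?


Hadamard gates: 87
Controlled rotations: n*(n-1)/2 = 87*86/2 = 3741
SWAP gates: 0 (omitted)
Total = 87 + 3741
= 3828

3828


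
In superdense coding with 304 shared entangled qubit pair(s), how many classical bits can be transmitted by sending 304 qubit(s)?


Superdense coding allows 2 classical bits per shared entangled pair.
304 pair(s) -> 2 * 304 = 608 classical bits

608


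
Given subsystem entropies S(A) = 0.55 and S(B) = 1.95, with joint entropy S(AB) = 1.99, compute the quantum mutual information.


I(A:B) = S(A) + S(B) - S(AB)
= 0.55 + 1.95 - 1.99
= 0.5100

0.5100


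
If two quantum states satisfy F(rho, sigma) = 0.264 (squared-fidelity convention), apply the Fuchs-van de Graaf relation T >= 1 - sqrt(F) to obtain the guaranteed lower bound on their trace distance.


Fuchs-van de Graaf (squared-fidelity convention): 1 - sqrt(F) <= T <= sqrt(1 - F).
Lower bound: T >= 1 - sqrt(F)
sqrt(F) = sqrt(0.264) = 0.5138
T >= 1 - 0.5138
T >= 0.4862

0.4862


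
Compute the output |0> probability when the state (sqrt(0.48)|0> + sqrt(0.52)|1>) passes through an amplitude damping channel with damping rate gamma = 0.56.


For amplitude damping with parameter gamma on state sqrt(a)|0> + sqrt(b)|1>:
alpha^2 = 0.48, beta^2 = 0.52
P(|0>) = alpha^2 + gamma * beta^2
= 0.48 + 0.56 * 0.52
= 0.48 + 0.2912
= 0.7712

0.7712


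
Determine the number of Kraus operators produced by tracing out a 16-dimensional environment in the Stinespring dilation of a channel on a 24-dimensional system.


Tracing out the environment in an orthonormal basis {|i>_E} gives Kraus operators K_i = <i|_E U |0>_E.
Number of Kraus operators = dim(H_env) = d_env
= 16

16


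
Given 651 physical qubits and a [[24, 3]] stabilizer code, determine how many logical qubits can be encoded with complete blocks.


Each code block uses 24 physical qubits for 3 logical qubit(s).
Number of complete blocks = floor(651 / 24) = 27
Logical qubits = 27 * 3
= 81

81


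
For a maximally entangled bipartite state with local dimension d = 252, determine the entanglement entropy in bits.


For a maximally entangled state in d x d:
S = log2(d) = log2(252)
= 7.9773

7.9773


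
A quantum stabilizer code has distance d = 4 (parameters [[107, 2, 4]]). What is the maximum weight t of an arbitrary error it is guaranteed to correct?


Code parameters: [[107, 2, 4]], distance d = 4.
Number of correctable errors = floor((d-1)/2)
= floor((4 - 1)/2)
= floor(3/2)
= 1

1


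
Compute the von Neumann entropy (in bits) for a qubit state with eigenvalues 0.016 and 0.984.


S = -p*log2(p) - (1-p)*log2(1-p)
p = 0.0160, 1-p = 0.9840
= -0.0160 * log2(0.0160) - 0.9840 * log2(0.9840)
= -(-0.0955) - (-0.0229)
= 0.1184

0.1184


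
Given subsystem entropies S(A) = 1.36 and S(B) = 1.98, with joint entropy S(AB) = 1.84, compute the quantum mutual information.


I(A:B) = S(A) + S(B) - S(AB)
= 1.36 + 1.98 - 1.84
= 1.5000

1.5000


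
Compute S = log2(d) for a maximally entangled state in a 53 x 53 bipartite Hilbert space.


For a maximally entangled state in d x d:
S = log2(d) = log2(53)
= 5.7279

5.7279


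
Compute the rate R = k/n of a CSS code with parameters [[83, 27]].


Code rate R = k/n
= 27/83
= 0.3253

0.3253


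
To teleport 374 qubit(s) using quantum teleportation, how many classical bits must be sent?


Quantum teleportation requires 2 classical bits per qubit teleported.
374 qubit(s) -> 2 * 374 = 748 classical bits

748


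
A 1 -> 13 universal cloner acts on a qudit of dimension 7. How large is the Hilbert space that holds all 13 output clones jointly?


Output space = H^(tensor 13) where dim(H) = 7
dim = 7^13
= 49 (after 2 factors)
= 343 (after 3 factors)
= 2401 (after 4 factors)
= 16807 (after 5 factors)
= 117649 (after 6 factors)
= 823543 (after 7 factors)
= 5764801 (after 8 factors)
= 40353607 (after 9 factors)
= 282475249 (after 10 factors)
= 1977326743 (after 11 factors)
= 13841287201 (after 12 factors)
= 96889010407 (after 13 factors)
= 96889010407

96889010407


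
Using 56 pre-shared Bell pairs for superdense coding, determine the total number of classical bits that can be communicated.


Superdense coding allows 2 classical bits per shared entangled pair.
56 pair(s) -> 2 * 56 = 112 classical bits

112


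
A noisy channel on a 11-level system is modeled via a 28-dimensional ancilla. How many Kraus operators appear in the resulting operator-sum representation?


Tracing out the environment in an orthonormal basis {|i>_E} gives Kraus operators K_i = <i|_E U |0>_E.
Number of Kraus operators = dim(H_env) = d_env
= 28

28


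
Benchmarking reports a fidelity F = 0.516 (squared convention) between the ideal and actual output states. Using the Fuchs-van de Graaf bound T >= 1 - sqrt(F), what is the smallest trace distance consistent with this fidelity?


Fuchs-van de Graaf (squared-fidelity convention): 1 - sqrt(F) <= T <= sqrt(1 - F).
Lower bound: T >= 1 - sqrt(F)
sqrt(F) = sqrt(0.516) = 0.7183
T >= 1 - 0.7183
T >= 0.2817

0.2817


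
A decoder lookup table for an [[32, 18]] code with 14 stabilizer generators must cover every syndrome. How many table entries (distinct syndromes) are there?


Each stabilizer generator gives a binary (+1 or -1) measurement outcome.
With 14 independent generators:
Total syndromes = 2^14
= 16384

16384


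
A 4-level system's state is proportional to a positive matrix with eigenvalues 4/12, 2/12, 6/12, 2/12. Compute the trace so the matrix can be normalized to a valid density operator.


tr(M) = sum of eigenvalues
= 4/12 + 2/12 + 6/12 + 2/12
= 14/12
= 1.1667

1.1667


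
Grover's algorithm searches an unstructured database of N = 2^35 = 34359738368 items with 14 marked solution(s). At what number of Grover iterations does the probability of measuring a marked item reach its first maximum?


After j Grover iterations the success probability is P(j) = sin^2((2j+1)*theta), where sin(theta) = sqrt(k/N).
N = 2^35 = 34359738368, k = 14
sin(theta) = sqrt(k/N) = 2.018548058e-05
theta = arcsin(sqrt(k/N)) = 2.018548059e-05 rad
P(j) reaches its first maximum when (2j+1)*theta is as close as possible to pi/2, i.e. j = round(pi/(4*theta) - 1/2).
pi/(4*theta) - 1/2 = 38908.5644
(For comparison, the common estimate pi/4 * sqrt(N/k) = 38909.0644; the exact maximiser is used here.)
Optimal iterations = 38909

38909


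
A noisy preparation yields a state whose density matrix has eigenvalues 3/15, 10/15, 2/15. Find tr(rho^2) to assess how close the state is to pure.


tr(rho^2) = sum of eigenvalues squared
= (3/15)^2 + (10/15)^2 + (2/15)^2
= (9 + 100 + 4) / 225
= 113/225
= 0.5022

0.5022


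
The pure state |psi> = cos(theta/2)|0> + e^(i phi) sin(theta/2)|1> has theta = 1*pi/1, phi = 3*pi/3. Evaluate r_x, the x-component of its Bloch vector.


theta = 3.1416, phi = 3.1416
r_x = sin(theta)*cos(phi) = 0.0000 * -1.0000
r_x = 0.0000

0.0000


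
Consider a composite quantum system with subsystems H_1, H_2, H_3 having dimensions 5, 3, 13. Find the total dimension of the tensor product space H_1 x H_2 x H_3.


dim(H_1 x H_2 x H_3) = 5 * 3 * 13
= 15 * 13
= 195

195


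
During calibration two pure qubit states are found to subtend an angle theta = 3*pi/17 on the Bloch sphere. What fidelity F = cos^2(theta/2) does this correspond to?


For states separated by angle theta on Bloch sphere:
F = cos^2(theta/2)
theta = 3*pi/17 = 0.5544
theta/2 = 0.2772
cos(theta/2) = 0.9618
F = 0.9251

0.9251


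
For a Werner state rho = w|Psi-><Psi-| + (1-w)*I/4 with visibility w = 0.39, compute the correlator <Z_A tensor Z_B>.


|Psi-> = (|01> - |10>)/sqrt(2)
For the pure Bell state, <Z_A Z_B> = -1 (Bell-state Pauli correlator).
The maximally-mixed part I/4 has tr(I/4 * P tensor P) = 0 for any traceless Pauli P.
So <Z_A Z_B>_rho = w * (-1) + (1 - w) * 0
= 0.39 * (-1)
= -0.3900

-0.3900


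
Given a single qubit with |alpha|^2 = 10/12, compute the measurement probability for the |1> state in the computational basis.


|alpha|^2 = 10/12 = 0.8333
|beta|^2 = 1 - 10/12 = 2/12 = 0.1667
P(|1>) = |beta|^2 = 0.1667

0.1667


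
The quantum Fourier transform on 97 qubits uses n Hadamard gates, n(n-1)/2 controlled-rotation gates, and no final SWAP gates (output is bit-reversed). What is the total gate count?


Hadamard gates: 97
Controlled rotations: n*(n-1)/2 = 97*96/2 = 4656
SWAP gates: 0 (omitted)
Total = 97 + 4656
= 4753

4753


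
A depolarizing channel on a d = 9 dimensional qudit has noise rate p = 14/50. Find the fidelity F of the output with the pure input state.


F = (1-p) + p/d
= (1 - 0.2800) + 0.2800/9
= 0.7200 + 0.0311
= 0.7511

0.7511


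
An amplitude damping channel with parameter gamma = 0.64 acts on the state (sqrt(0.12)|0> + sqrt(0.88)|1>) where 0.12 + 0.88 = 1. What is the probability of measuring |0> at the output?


For amplitude damping with parameter gamma on state sqrt(a)|0> + sqrt(b)|1>:
alpha^2 = 0.12, beta^2 = 0.88
P(|0>) = alpha^2 + gamma * beta^2
= 0.12 + 0.64 * 0.88
= 0.12 + 0.5632
= 0.6832

0.6832


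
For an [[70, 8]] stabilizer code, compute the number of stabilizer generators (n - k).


For an [[n,k]] stabilizer code:
Number of stabilizer generators = n - k
= 70 - 8
= 62

62


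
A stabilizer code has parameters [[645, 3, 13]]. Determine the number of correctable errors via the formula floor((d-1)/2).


Code parameters: [[645, 3, 13]], distance d = 13.
Number of correctable errors = floor((d-1)/2)
= floor((13 - 1)/2)
= floor(12/2)
= 6

6


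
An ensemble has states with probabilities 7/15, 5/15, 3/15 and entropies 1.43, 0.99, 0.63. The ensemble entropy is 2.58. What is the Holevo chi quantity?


chi = S(rho) - sum_i p_i * S(rho_i)
Weighted entropy = 7/15 * 1.43 + 5/15 * 0.99 + 3/15 * 0.63
= 1.1233
chi = 2.58 - 1.1233
= 1.4567

1.4567


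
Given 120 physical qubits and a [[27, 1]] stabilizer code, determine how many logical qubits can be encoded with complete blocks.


Each code block uses 27 physical qubits for 1 logical qubit(s).
Number of complete blocks = floor(120 / 27) = 4
Logical qubits = 4 * 1
= 4

4


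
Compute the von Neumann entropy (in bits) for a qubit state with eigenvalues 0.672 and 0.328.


S = -p*log2(p) - (1-p)*log2(1-p)
p = 0.6720, 1-p = 0.3280
= -0.6720 * log2(0.6720) - 0.3280 * log2(0.3280)
= -(-0.3854) - (-0.5275)
= 0.9129

0.9129


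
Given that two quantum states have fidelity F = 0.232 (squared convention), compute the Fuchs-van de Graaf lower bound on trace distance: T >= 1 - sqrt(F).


Fuchs-van de Graaf (squared-fidelity convention): 1 - sqrt(F) <= T <= sqrt(1 - F).
Lower bound: T >= 1 - sqrt(F)
sqrt(F) = sqrt(0.232) = 0.4817
T >= 1 - 0.4817
T >= 0.5183

0.5183


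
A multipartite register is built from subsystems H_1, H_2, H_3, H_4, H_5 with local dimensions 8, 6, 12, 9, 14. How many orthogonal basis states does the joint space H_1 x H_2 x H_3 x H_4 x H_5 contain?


dim(H_1 x H_2 x H_3 x H_4 x H_5) = 8 * 6 * 12 * 9 * 14
= 48 * 12 * 9 * 14
= 576 * 9 * 14
= 5184 * 14
= 72576

72576


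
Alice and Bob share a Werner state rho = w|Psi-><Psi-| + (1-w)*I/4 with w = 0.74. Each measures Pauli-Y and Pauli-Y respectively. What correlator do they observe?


|Psi-> = (|01> - |10>)/sqrt(2)
For the pure Bell state, <Y_A Y_B> = -1 (Bell-state Pauli correlator).
The maximally-mixed part I/4 has tr(I/4 * P tensor P) = 0 for any traceless Pauli P.
So <Y_A Y_B>_rho = w * (-1) + (1 - w) * 0
= 0.74 * (-1)
= -0.7400

-0.7400


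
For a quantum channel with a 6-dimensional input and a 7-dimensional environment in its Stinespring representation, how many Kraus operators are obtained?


Tracing out the environment in an orthonormal basis {|i>_E} gives Kraus operators K_i = <i|_E U |0>_E.
Number of Kraus operators = dim(H_env) = d_env
= 7

7


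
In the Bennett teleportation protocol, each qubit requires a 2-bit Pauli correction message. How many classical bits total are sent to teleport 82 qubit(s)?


Quantum teleportation requires 2 classical bits per qubit teleported.
82 qubit(s) -> 2 * 82 = 164 classical bits

164


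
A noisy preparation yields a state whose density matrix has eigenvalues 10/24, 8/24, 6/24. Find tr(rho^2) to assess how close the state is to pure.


tr(rho^2) = sum of eigenvalues squared
= (10/24)^2 + (8/24)^2 + (6/24)^2
= (100 + 64 + 36) / 576
= 200/576
= 0.3472

0.3472


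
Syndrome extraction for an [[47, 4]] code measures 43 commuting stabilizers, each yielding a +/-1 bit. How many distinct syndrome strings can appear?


Each stabilizer generator gives a binary (+1 or -1) measurement outcome.
With 43 independent generators:
Total syndromes = 2^43
= 8796093022208

8796093022208


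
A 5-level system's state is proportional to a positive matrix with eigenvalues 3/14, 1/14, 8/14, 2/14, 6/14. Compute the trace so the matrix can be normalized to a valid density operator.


tr(M) = sum of eigenvalues
= 3/14 + 1/14 + 8/14 + 2/14 + 6/14
= 20/14
= 1.4286

1.4286


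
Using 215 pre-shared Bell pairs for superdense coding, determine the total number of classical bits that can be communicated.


Superdense coding allows 2 classical bits per shared entangled pair.
215 pair(s) -> 2 * 215 = 430 classical bits

430


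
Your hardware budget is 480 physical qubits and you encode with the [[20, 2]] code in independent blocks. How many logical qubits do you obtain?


Each code block uses 20 physical qubits for 2 logical qubit(s).
Number of complete blocks = floor(480 / 20) = 24
Logical qubits = 24 * 2
= 48

48


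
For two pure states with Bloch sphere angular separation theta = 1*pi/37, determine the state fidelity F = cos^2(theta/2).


For states separated by angle theta on Bloch sphere:
F = cos^2(theta/2)
theta = 1*pi/37 = 0.0849
theta/2 = 0.0425
cos(theta/2) = 0.9991
F = 0.9982

0.9982


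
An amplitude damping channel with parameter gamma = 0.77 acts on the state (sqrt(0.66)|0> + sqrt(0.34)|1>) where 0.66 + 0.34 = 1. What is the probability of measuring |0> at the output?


For amplitude damping with parameter gamma on state sqrt(a)|0> + sqrt(b)|1>:
alpha^2 = 0.66, beta^2 = 0.34
P(|0>) = alpha^2 + gamma * beta^2
= 0.66 + 0.77 * 0.34
= 0.66 + 0.2618
= 0.9218

0.9218


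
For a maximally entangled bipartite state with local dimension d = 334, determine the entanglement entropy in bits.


For a maximally entangled state in d x d:
S = log2(d) = log2(334)
= 8.3837

8.3837


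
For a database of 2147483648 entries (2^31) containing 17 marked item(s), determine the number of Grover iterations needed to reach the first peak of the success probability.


After j Grover iterations the success probability is P(j) = sin^2((2j+1)*theta), where sin(theta) = sqrt(k/N).
N = 2^31 = 2147483648, k = 17
sin(theta) = sqrt(k/N) = 8.8973265e-05
theta = arcsin(sqrt(k/N)) = 8.897326511e-05 rad
P(j) reaches its first maximum when (2j+1)*theta is as close as possible to pi/2, i.e. j = round(pi/(4*theta) - 1/2).
pi/(4*theta) - 1/2 = 8826.8501
(For comparison, the common estimate pi/4 * sqrt(N/k) = 8827.3501; the exact maximiser is used here.)
Optimal iterations = 8827

8827


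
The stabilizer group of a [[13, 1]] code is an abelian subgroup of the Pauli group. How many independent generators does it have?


For an [[n,k]] stabilizer code:
Number of stabilizer generators = n - k
= 13 - 1
= 12

12


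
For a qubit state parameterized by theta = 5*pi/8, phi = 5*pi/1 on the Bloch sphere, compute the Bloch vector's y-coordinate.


theta = 1.9635, phi = 15.7080
r_y = sin(theta)*sin(phi) = 0.9239 * 0.0000
r_y = 0.0000

0.0000


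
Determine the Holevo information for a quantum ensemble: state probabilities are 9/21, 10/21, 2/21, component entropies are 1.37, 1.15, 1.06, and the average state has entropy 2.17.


chi = S(rho) - sum_i p_i * S(rho_i)
Weighted entropy = 9/21 * 1.37 + 10/21 * 1.15 + 2/21 * 1.06
= 1.2357
chi = 2.17 - 1.2357
= 0.9343

0.9343


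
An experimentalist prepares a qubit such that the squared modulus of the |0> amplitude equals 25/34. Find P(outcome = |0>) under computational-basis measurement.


|alpha|^2 = 25/34 = 0.7353
|beta|^2 = 1 - 25/34 = 9/34 = 0.2647
P(|0>) = |alpha|^2 = 0.7353

0.7353


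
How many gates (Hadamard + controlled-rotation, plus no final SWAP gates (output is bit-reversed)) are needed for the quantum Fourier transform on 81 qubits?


Hadamard gates: 81
Controlled rotations: n*(n-1)/2 = 81*80/2 = 3240
SWAP gates: 0 (omitted)
Total = 81 + 3240
= 3321

3321


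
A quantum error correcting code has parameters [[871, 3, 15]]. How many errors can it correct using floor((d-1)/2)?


Code parameters: [[871, 3, 15]], distance d = 15.
Number of correctable errors = floor((d-1)/2)
= floor((15 - 1)/2)
= floor(14/2)
= 7

7


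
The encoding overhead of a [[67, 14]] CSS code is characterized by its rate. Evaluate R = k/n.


Code rate R = k/n
= 14/67
= 0.2090

0.2090


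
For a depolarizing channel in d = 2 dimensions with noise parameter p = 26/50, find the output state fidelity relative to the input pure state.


F = (1-p) + p/d
= (1 - 0.5200) + 0.5200/2
= 0.4800 + 0.2600
= 0.7400

0.7400


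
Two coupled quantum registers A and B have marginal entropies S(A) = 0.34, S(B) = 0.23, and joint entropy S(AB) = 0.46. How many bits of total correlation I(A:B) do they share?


I(A:B) = S(A) + S(B) - S(AB)
= 0.34 + 0.23 - 0.46
= 0.1100

0.1100


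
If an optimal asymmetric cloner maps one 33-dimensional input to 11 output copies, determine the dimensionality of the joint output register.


Output space = H^(tensor 11) where dim(H) = 33
dim = 33^11
= 1089 (after 2 factors)
= 35937 (after 3 factors)
= 1185921 (after 4 factors)
= 39135393 (after 5 factors)
= 1291467969 (after 6 factors)
= 42618442977 (after 7 factors)
= 1406408618241 (after 8 factors)
= 46411484401953 (after 9 factors)
= 1531578985264449 (after 10 factors)
= 50542106513726817 (after 11 factors)
= 50542106513726817

50542106513726817


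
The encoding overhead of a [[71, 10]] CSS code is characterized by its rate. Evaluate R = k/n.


Code rate R = k/n
= 10/71
= 0.1408

0.1408


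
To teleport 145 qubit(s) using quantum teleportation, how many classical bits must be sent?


Quantum teleportation requires 2 classical bits per qubit teleported.
145 qubit(s) -> 2 * 145 = 290 classical bits

290


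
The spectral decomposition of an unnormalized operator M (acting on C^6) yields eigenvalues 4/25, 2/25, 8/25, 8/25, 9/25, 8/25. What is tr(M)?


tr(M) = sum of eigenvalues
= 4/25 + 2/25 + 8/25 + 8/25 + 9/25 + 8/25
= 39/25
= 1.5600

1.5600


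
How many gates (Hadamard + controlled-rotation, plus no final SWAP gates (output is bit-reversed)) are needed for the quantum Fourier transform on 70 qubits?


Hadamard gates: 70
Controlled rotations: n*(n-1)/2 = 70*69/2 = 2415
SWAP gates: 0 (omitted)
Total = 70 + 2415
= 2485

2485


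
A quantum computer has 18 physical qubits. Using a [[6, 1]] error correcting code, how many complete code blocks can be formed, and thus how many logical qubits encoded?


Each code block uses 6 physical qubits for 1 logical qubit(s).
Number of complete blocks = floor(18 / 6) = 3
Logical qubits = 3 * 1
= 3

3


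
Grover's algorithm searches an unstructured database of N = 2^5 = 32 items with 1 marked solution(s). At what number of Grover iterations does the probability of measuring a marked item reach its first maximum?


After j Grover iterations the success probability is P(j) = sin^2((2j+1)*theta), where sin(theta) = sqrt(k/N).
N = 2^5 = 32, k = 1
sin(theta) = sqrt(k/N) = 0.1767766953
theta = arcsin(sqrt(k/N)) = 0.1777106008 rad
P(j) reaches its first maximum when (2j+1)*theta is as close as possible to pi/2, i.e. j = round(pi/(4*theta) - 1/2).
pi/(4*theta) - 1/2 = 3.9195
(For comparison, the common estimate pi/4 * sqrt(N/k) = 4.4429; the exact maximiser is used here.)
Optimal iterations = 4

4


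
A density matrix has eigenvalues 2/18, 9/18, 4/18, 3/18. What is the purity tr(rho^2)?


tr(rho^2) = sum of eigenvalues squared
= (2/18)^2 + (9/18)^2 + (4/18)^2 + (3/18)^2
= (4 + 81 + 16 + 9) / 324
= 110/324
= 0.3395

0.3395


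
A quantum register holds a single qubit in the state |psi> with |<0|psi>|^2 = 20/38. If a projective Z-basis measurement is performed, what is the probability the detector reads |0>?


|alpha|^2 = 20/38 = 0.5263
|beta|^2 = 1 - 20/38 = 18/38 = 0.4737
P(|0>) = |alpha|^2 = 0.5263

0.5263


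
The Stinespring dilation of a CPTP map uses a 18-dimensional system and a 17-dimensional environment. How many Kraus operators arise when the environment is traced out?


Tracing out the environment in an orthonormal basis {|i>_E} gives Kraus operators K_i = <i|_E U |0>_E.
Number of Kraus operators = dim(H_env) = d_env
= 17

17


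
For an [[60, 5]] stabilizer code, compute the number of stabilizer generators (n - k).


For an [[n,k]] stabilizer code:
Number of stabilizer generators = n - k
= 60 - 5
= 55

55


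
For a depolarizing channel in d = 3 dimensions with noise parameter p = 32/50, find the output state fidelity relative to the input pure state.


F = (1-p) + p/d
= (1 - 0.6400) + 0.6400/3
= 0.3600 + 0.2133
= 0.5733

0.5733


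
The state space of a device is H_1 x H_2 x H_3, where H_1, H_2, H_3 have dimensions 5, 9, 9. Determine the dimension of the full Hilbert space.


dim(H_1 x H_2 x H_3) = 5 * 9 * 9
= 45 * 9
= 405

405


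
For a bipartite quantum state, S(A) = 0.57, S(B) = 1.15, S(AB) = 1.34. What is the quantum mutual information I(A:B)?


I(A:B) = S(A) + S(B) - S(AB)
= 0.57 + 1.15 - 1.34
= 0.3800

0.3800


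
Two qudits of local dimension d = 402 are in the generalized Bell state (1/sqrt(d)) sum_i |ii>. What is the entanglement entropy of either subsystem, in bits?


For a maximally entangled state in d x d:
S = log2(d) = log2(402)
= 8.6511

8.6511


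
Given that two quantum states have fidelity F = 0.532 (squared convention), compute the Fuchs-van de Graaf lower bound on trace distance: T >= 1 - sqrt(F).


Fuchs-van de Graaf (squared-fidelity convention): 1 - sqrt(F) <= T <= sqrt(1 - F).
Lower bound: T >= 1 - sqrt(F)
sqrt(F) = sqrt(0.532) = 0.7294
T >= 1 - 0.7294
T >= 0.2706

0.2706


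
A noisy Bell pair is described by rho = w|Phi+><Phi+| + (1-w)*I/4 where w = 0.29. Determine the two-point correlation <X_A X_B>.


|Phi+> = (|00> + |11>)/sqrt(2)
For the pure Bell state, <X_A X_B> = +1 (Bell-state Pauli correlator).
The maximally-mixed part I/4 has tr(I/4 * P tensor P) = 0 for any traceless Pauli P.
So <X_A X_B>_rho = w * (+1) + (1 - w) * 0
= 0.29 * (+1)
= 0.2900

0.2900


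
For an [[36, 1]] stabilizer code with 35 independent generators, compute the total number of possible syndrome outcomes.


Each stabilizer generator gives a binary (+1 or -1) measurement outcome.
With 35 independent generators:
Total syndromes = 2^35
= 34359738368

34359738368


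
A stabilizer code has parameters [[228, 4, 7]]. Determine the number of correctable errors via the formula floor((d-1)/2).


Code parameters: [[228, 4, 7]], distance d = 7.
Number of correctable errors = floor((d-1)/2)
= floor((7 - 1)/2)
= floor(6/2)
= 3

3


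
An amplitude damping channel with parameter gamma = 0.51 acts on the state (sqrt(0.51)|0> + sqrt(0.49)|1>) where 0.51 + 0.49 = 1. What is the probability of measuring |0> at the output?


For amplitude damping with parameter gamma on state sqrt(a)|0> + sqrt(b)|1>:
alpha^2 = 0.51, beta^2 = 0.49
P(|0>) = alpha^2 + gamma * beta^2
= 0.51 + 0.51 * 0.49
= 0.51 + 0.2499
= 0.7599

0.7599


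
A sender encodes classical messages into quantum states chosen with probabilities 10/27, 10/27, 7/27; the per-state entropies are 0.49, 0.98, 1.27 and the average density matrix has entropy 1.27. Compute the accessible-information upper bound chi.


chi = S(rho) - sum_i p_i * S(rho_i)
Weighted entropy = 10/27 * 0.49 + 10/27 * 0.98 + 7/27 * 1.27
= 0.8737
chi = 1.27 - 0.8737
= 0.3963

0.3963


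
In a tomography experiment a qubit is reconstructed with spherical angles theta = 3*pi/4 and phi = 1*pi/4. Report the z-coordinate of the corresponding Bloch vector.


theta = 2.3562, phi = 0.7854
r_z = cos(theta) = -0.7071

-0.7071


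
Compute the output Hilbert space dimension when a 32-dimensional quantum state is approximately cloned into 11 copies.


Output space = H^(tensor 11) where dim(H) = 32
dim = 32^11
= 1024 (after 2 factors)
= 32768 (after 3 factors)
= 1048576 (after 4 factors)
= 33554432 (after 5 factors)
= 1073741824 (after 6 factors)
= 34359738368 (after 7 factors)
= 1099511627776 (after 8 factors)
= 35184372088832 (after 9 factors)
= 1125899906842624 (after 10 factors)
= 36028797018963968 (after 11 factors)
= 36028797018963968

36028797018963968


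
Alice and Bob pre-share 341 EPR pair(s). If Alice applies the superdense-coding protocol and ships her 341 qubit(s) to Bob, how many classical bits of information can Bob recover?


Superdense coding allows 2 classical bits per shared entangled pair.
341 pair(s) -> 2 * 341 = 682 classical bits

682


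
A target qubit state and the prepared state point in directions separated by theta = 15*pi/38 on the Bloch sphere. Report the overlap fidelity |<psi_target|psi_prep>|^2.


For states separated by angle theta on Bloch sphere:
F = cos^2(theta/2)
theta = 15*pi/38 = 1.2401
theta/2 = 0.6201
cos(theta/2) = 0.8138
F = 0.6623

0.6623


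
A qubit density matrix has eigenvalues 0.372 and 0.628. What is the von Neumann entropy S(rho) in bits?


S = -p*log2(p) - (1-p)*log2(1-p)
p = 0.3720, 1-p = 0.6280
= -0.3720 * log2(0.3720) - 0.6280 * log2(0.6280)
= -(-0.5307) - (-0.4215)
= 0.9522

0.9522


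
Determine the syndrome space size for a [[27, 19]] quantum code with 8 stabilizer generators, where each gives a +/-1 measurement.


Each stabilizer generator gives a binary (+1 or -1) measurement outcome.
With 8 independent generators:
Total syndromes = 2^8
= 256

256


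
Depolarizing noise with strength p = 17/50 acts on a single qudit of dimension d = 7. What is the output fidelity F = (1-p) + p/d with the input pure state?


F = (1-p) + p/d
= (1 - 0.3400) + 0.3400/7
= 0.6600 + 0.0486
= 0.7086

0.7086


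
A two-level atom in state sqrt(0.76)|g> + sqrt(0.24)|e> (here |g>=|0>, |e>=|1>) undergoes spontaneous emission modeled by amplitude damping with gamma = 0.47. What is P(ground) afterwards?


For amplitude damping with parameter gamma on state sqrt(a)|0> + sqrt(b)|1>:
alpha^2 = 0.76, beta^2 = 0.24
P(|0>) = alpha^2 + gamma * beta^2
= 0.76 + 0.47 * 0.24
= 0.76 + 0.1128
= 0.8728

0.8728


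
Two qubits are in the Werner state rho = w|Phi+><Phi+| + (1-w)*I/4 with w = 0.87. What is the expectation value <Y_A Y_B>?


|Phi+> = (|00> + |11>)/sqrt(2)
For the pure Bell state, <Y_A Y_B> = -1 (Bell-state Pauli correlator).
The maximally-mixed part I/4 has tr(I/4 * P tensor P) = 0 for any traceless Pauli P.
So <Y_A Y_B>_rho = w * (-1) + (1 - w) * 0
= 0.87 * (-1)
= -0.8700

-0.8700


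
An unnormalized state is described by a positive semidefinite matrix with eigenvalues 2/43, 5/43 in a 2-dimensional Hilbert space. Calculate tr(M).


tr(M) = sum of eigenvalues
= 2/43 + 5/43
= 7/43
= 0.1628

0.1628


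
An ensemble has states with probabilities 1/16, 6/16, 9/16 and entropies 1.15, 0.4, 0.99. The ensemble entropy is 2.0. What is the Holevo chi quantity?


chi = S(rho) - sum_i p_i * S(rho_i)
Weighted entropy = 1/16 * 1.15 + 6/16 * 0.4 + 9/16 * 0.99
= 0.7788
chi = 2.0 - 0.7788
= 1.2212

1.2212


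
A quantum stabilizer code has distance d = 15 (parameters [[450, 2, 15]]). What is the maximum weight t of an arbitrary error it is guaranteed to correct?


Code parameters: [[450, 2, 15]], distance d = 15.
Number of correctable errors = floor((d-1)/2)
= floor((15 - 1)/2)
= floor(14/2)
= 7

7


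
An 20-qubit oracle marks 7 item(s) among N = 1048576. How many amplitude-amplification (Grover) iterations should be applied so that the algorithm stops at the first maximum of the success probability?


After j Grover iterations the success probability is P(j) = sin^2((2j+1)*theta), where sin(theta) = sqrt(k/N).
N = 2^20 = 1048576, k = 7
sin(theta) = sqrt(k/N) = 0.002583741515
theta = arcsin(sqrt(k/N)) = 0.002583744389 rad
P(j) reaches its first maximum when (2j+1)*theta is as close as possible to pi/2, i.e. j = round(pi/(4*theta) - 1/2).
pi/(4*theta) - 1/2 = 303.4767
(For comparison, the common estimate pi/4 * sqrt(N/k) = 303.9771; the exact maximiser is used here.)
Optimal iterations = 303

303


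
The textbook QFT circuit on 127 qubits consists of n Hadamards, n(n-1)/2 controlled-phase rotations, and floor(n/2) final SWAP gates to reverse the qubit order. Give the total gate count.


Hadamard gates: 127
Controlled rotations: n*(n-1)/2 = 127*126/2 = 8001
SWAP gates: floor(n/2) = floor(127/2) = 63
Total = 127 + 8001 + 63
= 8191

8191


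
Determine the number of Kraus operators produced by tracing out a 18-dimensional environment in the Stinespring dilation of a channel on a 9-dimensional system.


Tracing out the environment in an orthonormal basis {|i>_E} gives Kraus operators K_i = <i|_E U |0>_E.
Number of Kraus operators = dim(H_env) = d_env
= 18

18


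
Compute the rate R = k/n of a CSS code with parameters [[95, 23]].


Code rate R = k/n
= 23/95
= 0.2421

0.2421


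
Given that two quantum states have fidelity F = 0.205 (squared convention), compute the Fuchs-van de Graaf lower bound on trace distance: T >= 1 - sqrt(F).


Fuchs-van de Graaf (squared-fidelity convention): 1 - sqrt(F) <= T <= sqrt(1 - F).
Lower bound: T >= 1 - sqrt(F)
sqrt(F) = sqrt(0.205) = 0.4528
T >= 1 - 0.4528
T >= 0.5472

0.5472
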